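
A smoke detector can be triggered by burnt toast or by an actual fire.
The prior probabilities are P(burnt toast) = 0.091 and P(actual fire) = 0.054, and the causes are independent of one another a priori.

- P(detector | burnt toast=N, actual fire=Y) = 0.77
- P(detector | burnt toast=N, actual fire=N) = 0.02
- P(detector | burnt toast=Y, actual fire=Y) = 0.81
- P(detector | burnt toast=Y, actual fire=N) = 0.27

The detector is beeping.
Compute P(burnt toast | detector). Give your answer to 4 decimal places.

Weight on burnt toast=true, given the evidence: 0.023243 + 0.003980 = 0.027223
Normalizer over all consistent configurations: 0.02×0.909×0.946 + 0.77×0.909×0.054 + 0.27×0.091×0.946 + 0.81×0.091×0.054 = 0.082217
P(burnt toast | detector) = 0.027223/0.082217 ≈ 0.3311

P(burnt toast | detector) ≈ 0.3311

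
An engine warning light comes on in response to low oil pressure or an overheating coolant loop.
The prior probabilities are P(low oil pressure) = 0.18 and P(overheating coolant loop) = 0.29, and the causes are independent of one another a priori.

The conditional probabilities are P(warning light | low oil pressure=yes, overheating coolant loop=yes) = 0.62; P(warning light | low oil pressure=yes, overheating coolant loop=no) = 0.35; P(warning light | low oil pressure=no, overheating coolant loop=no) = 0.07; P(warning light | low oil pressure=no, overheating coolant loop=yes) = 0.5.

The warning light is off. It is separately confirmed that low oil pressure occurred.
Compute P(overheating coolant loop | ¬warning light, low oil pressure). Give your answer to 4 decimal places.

P(overheating coolant loop | ¬warning light, low oil pressure) ≈ 0.1928

Weight on overheating coolant loop=true, given the evidence: 0.38*0.29 = 0.110200
Denominator P(¬warning light | low oil pressure): 0.65*0.71 + 0.38*0.29 = 0.571700
Posterior = 0.110200 / 0.571700 ≈ 0.1928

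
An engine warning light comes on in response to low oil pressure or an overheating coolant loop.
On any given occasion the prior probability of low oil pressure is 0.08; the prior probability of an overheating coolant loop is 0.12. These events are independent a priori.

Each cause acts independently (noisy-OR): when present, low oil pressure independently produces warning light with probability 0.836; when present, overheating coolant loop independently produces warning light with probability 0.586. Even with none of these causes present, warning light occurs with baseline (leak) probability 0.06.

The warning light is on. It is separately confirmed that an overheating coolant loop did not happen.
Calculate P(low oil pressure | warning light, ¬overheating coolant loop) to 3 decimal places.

Under noisy-OR, P(warning light | causes) = 1 − (1−0.06)·∏(1−qᵢ) over the active causes.
P(warning light | ¬overheating coolant loop) = 0.06*0.92 + 0.84584*0.08 = 0.055200 + 0.067667 = 0.122867
The low oil pressure-present share is 0.84584*0.08 = 0.067667.
So P(low oil pressure | warning light, ¬overheating coolant loop) = 0.067667/0.122867 ≈ 0.551.

P(low oil pressure | warning light, ¬overheating coolant loop) ≈ 0.551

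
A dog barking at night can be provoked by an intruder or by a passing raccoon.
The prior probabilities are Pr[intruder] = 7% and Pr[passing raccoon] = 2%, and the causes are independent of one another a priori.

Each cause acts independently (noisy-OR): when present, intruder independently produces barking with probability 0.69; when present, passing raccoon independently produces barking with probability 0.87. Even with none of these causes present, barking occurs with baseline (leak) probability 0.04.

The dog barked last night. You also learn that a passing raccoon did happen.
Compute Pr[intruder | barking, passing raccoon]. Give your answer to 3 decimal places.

Pr[intruder | barking, passing raccoon] ≈ 0.076

Under noisy-OR, P(barking | causes) = 1 − (1−0.04)·∏(1−qᵢ) over the active causes.
Sum P(barking|·) weighted by the priors over both values of intruder:
  P(barking | passing raccoon) = 0.8752·0.93 + 0.961312·0.07
        = 0.813936 + 0.067292 = 0.881228
Keeping only the intruder-present terms gives 0.067292, so
  P(intruder | barking, passing raccoon) = 0.067292 / 0.881228 ≈ 0.076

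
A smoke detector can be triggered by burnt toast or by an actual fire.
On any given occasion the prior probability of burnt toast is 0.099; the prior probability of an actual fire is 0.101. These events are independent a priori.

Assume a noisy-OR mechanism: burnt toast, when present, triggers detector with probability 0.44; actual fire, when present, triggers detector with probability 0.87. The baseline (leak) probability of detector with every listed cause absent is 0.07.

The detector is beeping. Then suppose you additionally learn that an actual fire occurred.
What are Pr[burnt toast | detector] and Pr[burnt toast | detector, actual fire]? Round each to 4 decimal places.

Pr[burnt toast | detector] ≈ 0.2755; Pr[burnt toast | detector, actual fire] ≈ 0.1044

Under noisy-OR, P(detector | causes) = 1 − (1−0.07)·∏(1−qᵢ) over the active causes.
Enumerate the 4 (burnt toast, actual fire) configurations and weight by the priors:
  P(detector) = 0.07×0.901×0.899 + 0.8791×0.901×0.101 + 0.4792×0.099×0.899 + 0.932296×0.099×0.101
        = 0.056700 + 0.079999 + 0.042649 + 0.009322 = 0.188670
Configurations with burnt toast contribute 0.051971, so
  P(burnt toast | detector) = 0.051971 / 0.188670 ≈ 0.2755

With the extra evidence:
P(detector | actual fire) = 0.8791×0.901 + 0.932296×0.099 = 0.792069 + 0.092297 = 0.884366
Of this, 0.092297 comes from 0.932296×0.099 (the burnt toast=true cases).
Hence the posterior is 0.092297/0.884366 ≈ 0.1044.
This is intercausal reasoning (explaining away): once actual fire accounts for the detector, burnt toast becomes less likely.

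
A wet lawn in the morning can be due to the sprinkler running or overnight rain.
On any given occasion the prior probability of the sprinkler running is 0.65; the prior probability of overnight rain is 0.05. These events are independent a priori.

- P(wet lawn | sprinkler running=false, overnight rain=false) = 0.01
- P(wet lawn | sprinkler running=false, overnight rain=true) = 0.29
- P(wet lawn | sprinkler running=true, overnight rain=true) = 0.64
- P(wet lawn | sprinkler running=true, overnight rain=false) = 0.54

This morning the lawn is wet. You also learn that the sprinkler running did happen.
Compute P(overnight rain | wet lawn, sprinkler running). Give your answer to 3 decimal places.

Enumerate both values of overnight rain and weight by the priors:
  P(wet lawn | sprinkler running) = 0.54*0.95 + 0.64*0.05
        = 0.513000 + 0.032000 = 0.545000
Keeping only the overnight rain-present terms gives 0.032000, so
  P(overnight rain | wet lawn, sprinkler running) = 0.032000 / 0.545000 ≈ 0.059

P(overnight rain | wet lawn, sprinkler running) ≈ 0.059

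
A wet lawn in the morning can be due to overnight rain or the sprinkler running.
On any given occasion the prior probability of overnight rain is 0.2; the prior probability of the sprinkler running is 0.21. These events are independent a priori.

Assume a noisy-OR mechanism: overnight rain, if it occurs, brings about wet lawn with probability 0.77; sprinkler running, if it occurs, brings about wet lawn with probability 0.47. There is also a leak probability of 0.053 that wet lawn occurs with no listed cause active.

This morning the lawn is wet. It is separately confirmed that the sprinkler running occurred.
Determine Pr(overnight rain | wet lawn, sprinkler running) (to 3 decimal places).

Pr(overnight rain | wet lawn, sprinkler running) ≈ 0.307

Under noisy-OR, P(wet lawn | causes) = 1 − (1−0.053)·∏(1−qᵢ) over the active causes.
P(wet lawn | sprinkler running) = 0.49809*0.8 + 0.884561*0.2 = 0.398472 + 0.176912 = 0.575384
Restricting to configurations with overnight rain present: 0.884561*0.2 = 0.176912.
So P(overnight rain | wet lawn, sprinkler running) = 0.176912/0.575384 ≈ 0.307.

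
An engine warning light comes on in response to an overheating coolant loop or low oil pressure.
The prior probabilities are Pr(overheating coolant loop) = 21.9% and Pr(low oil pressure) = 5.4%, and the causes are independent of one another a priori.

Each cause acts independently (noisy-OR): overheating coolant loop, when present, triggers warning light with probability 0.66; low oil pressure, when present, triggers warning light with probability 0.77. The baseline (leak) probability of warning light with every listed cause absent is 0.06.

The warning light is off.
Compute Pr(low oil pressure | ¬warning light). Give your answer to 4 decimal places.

Pr(low oil pressure | ¬warning light) ≈ 0.0130

Under noisy-OR, P(warning light | causes) = 1 − (1−0.06)·∏(1−qᵢ) over the active causes.
P(¬warning light) = 0.94·0.781·0.946 + 0.2162·0.781·0.054 + 0.3196·0.219·0.946 + 0.073508·0.219·0.054 = 0.694496 + 0.009118 + 0.066213 + 0.000869 = 0.770696
The low oil pressure-present share is 0.009118 + 0.000869 = 0.009987.
So P(low oil pressure | ¬warning light) = 0.009987/0.770696 ≈ 0.0130.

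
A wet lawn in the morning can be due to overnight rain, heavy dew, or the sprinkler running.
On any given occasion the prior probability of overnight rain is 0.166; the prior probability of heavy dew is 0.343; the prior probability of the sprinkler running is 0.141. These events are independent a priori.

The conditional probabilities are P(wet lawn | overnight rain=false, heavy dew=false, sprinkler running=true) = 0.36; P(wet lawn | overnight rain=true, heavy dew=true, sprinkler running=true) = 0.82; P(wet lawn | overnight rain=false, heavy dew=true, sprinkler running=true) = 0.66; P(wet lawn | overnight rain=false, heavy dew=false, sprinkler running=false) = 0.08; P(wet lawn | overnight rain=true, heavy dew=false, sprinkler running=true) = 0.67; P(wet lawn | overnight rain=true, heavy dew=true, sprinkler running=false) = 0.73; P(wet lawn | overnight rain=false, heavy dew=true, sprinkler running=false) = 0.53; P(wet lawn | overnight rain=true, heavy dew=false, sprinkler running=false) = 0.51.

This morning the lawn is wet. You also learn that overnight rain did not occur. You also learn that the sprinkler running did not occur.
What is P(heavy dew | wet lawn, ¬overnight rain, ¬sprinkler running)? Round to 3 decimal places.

P(heavy dew | wet lawn, ¬overnight rain, ¬sprinkler running) ≈ 0.776

P(wet lawn | ¬overnight rain, ¬sprinkler running) = 0.08×0.657 + 0.53×0.343 = 0.052560 + 0.181790 = 0.234350
Restricting to configurations with heavy dew present: 0.53×0.343 = 0.181790.
P(heavy dew | wet lawn, ¬overnight rain, ¬sprinkler running) = 0.181790 / 0.234350 ≈ 0.776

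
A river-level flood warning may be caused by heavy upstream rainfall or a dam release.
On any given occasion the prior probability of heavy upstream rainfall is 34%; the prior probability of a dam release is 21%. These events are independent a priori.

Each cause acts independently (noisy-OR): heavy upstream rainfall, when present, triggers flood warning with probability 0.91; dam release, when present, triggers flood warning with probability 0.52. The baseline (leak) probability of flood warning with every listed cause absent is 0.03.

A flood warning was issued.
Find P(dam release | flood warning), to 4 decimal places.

P(dam release | flood warning) ≈ 0.3533

Under noisy-OR, P(flood warning | causes) = 1 − (1−0.03)·∏(1−qᵢ) over the active causes.
For the numerator, keep only dam release=true terms: 0.074068 + 0.068408 = 0.142476
The normalizing constant is 0.03×0.66×0.79 + 0.5344×0.66×0.21 + 0.9127×0.34×0.79 + 0.958096×0.34×0.21 = 0.403269
P(dam release | flood warning) = 0.142476/0.403269 ≈ 0.3533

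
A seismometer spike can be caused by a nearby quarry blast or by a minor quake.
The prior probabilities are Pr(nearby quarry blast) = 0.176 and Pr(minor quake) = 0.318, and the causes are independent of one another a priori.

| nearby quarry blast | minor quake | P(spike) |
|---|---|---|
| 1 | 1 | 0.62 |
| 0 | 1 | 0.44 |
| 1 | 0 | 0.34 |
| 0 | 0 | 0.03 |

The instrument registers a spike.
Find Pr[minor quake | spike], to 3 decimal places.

Pr[minor quake | spike] ≈ 0.722

Enumerate the 4 (nearby quarry blast, minor quake) configurations and weight by the priors:
  P(spike) = 0.03·0.824·0.682 + 0.44·0.824·0.318 + 0.34·0.176·0.682 + 0.62·0.176·0.318
        = 0.016859 + 0.115294 + 0.040811 + 0.034700 = 0.207664
Keeping only the minor quake-present terms gives 0.149994, so
  P(minor quake | spike) = 0.149994 / 0.207664 ≈ 0.722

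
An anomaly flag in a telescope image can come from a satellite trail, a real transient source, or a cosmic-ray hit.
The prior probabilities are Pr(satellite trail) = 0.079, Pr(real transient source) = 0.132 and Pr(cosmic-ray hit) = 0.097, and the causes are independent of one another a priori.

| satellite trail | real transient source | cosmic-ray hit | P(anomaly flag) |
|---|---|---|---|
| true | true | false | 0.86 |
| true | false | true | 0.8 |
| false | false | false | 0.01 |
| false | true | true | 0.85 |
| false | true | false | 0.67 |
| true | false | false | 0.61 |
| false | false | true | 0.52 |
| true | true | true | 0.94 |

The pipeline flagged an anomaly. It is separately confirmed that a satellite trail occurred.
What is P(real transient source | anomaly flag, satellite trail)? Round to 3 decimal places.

P(real transient source | anomaly flag, satellite trail) ≈ 0.174

P(anomaly flag | satellite trail) = 0.61·0.868·0.903 + 0.8·0.868·0.097 + 0.86·0.132·0.903 + 0.94·0.132·0.097 = 0.478120 + 0.067357 + 0.102509 + 0.012036 = 0.660022
Of this, 0.114545 comes from 0.102509 + 0.012036 (the real transient source=true cases).
Hence the posterior is 0.114545/0.660022 ≈ 0.174.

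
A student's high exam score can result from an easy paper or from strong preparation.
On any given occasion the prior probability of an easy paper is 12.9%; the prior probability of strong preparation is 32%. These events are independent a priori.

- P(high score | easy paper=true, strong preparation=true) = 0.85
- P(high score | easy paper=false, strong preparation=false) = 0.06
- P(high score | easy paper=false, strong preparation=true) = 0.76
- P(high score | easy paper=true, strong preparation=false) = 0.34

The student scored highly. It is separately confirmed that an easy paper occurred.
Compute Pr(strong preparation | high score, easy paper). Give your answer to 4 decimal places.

Pr(strong preparation | high score, easy paper) ≈ 0.5405

P(high score | easy paper) = 0.34·0.68 + 0.85·0.32 = 0.231200 + 0.272000 = 0.503200
Restricting to configurations with strong preparation present: 0.85·0.32 = 0.272000.
P(strong preparation | high score, easy paper) = 0.272000 / 0.503200 ≈ 0.5405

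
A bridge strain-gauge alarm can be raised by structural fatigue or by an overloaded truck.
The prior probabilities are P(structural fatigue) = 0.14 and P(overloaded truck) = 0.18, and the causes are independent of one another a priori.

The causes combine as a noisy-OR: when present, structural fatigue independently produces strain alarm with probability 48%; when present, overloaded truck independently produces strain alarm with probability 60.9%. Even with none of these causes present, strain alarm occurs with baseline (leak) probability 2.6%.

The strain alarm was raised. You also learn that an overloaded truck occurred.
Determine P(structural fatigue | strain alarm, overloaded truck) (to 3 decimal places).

P(structural fatigue | strain alarm, overloaded truck) ≈ 0.174

Under noisy-OR, P(strain alarm | causes) = 1 − (1−0.026)·∏(1−qᵢ) over the active causes.
Enumerate both values of structural fatigue and weight by the priors:
  P(strain alarm | overloaded truck) = 0.619166·0.86 + 0.801966·0.14
        = 0.532483 + 0.112275 = 0.644758
Configurations with structural fatigue contribute 0.112275, so
  P(structural fatigue | strain alarm, overloaded truck) = 0.112275 / 0.644758 ≈ 0.174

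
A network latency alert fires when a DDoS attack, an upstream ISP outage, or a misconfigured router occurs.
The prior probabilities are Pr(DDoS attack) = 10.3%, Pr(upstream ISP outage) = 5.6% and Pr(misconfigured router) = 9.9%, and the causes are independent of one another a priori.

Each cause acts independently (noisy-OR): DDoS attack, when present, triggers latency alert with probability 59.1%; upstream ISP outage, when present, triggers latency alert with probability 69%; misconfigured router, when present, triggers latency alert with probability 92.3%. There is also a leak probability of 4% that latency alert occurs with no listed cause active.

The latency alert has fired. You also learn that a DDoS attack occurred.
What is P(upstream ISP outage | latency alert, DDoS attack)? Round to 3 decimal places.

Under noisy-OR, P(latency alert | causes) = 1 − (1−0.04)·∏(1−qᵢ) over the active causes.
Numerator (weight on configurations with upstream ISP outage): 0.044315 + 0.005492 = 0.049807
Denominator P(latency alert | DDoS attack): 0.60736*0.944*0.901 + 0.969767*0.944*0.099 + 0.878282*0.056*0.901 + 0.990628*0.056*0.099 = 0.657024
Posterior = 0.049807 / 0.657024 ≈ 0.076

P(upstream ISP outage | latency alert, DDoS attack) ≈ 0.076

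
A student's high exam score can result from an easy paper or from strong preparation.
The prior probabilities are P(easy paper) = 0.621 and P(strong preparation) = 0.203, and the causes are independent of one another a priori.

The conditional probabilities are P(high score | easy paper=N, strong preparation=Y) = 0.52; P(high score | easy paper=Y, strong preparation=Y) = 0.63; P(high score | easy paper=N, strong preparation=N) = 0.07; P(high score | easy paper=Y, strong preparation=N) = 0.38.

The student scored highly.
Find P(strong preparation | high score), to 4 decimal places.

Enumerate the 4 (easy paper, strong preparation) configurations and weight by the priors:
  P(high score) = 0.07×0.379×0.797 + 0.52×0.379×0.203 + 0.38×0.621×0.797 + 0.63×0.621×0.203
        = 0.021144 + 0.040007 + 0.188076 + 0.079420 = 0.328647
Configurations with strong preparation contribute 0.119427, so
  P(strong preparation | high score) = 0.119427 / 0.328647 ≈ 0.3634

P(strong preparation | high score) ≈ 0.3634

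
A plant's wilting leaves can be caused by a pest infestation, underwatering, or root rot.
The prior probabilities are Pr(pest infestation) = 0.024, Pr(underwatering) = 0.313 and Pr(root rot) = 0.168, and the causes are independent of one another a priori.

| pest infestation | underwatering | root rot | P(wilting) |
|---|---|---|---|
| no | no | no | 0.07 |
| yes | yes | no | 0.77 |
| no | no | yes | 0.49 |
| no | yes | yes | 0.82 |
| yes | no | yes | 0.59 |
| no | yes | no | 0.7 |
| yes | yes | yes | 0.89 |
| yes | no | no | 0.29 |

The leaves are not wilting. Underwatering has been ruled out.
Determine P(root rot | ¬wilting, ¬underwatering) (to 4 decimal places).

P(root rot | ¬wilting, ¬underwatering) ≈ 0.0998

Weight on root rot=true, given the evidence: 0.083624 + 0.001653 = 0.085277
The normalizing constant is 0.93×0.976×0.832 + 0.51×0.976×0.168 + 0.71×0.024×0.832 + 0.41×0.024×0.168 = 0.854644
Posterior = 0.085277 / 0.854644 ≈ 0.0998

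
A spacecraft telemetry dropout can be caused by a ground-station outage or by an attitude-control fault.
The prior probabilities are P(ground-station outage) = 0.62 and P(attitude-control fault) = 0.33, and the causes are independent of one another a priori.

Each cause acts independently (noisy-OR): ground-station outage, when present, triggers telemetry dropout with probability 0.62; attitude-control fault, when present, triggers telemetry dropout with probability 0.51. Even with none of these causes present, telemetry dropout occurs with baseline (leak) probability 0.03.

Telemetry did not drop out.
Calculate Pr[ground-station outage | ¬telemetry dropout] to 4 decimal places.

Pr[ground-station outage | ¬telemetry dropout] ≈ 0.3827

Under noisy-OR, P(telemetry dropout | causes) = 1 − (1−0.03)·∏(1−qᵢ) over the active causes.
Enumerate the 4 (ground-station outage, attitude-control fault) configurations and weight by the priors:
  P(¬telemetry dropout) = 0.97×0.38×0.67 + 0.4753×0.38×0.33 + 0.3686×0.62×0.67 + 0.180614×0.62×0.33
        = 0.246962 + 0.059603 + 0.153116 + 0.036954 = 0.496635
The terms with ground-station outage present sum to 0.190070, so
  P(ground-station outage | ¬telemetry dropout) = 0.190070 / 0.496635 ≈ 0.3827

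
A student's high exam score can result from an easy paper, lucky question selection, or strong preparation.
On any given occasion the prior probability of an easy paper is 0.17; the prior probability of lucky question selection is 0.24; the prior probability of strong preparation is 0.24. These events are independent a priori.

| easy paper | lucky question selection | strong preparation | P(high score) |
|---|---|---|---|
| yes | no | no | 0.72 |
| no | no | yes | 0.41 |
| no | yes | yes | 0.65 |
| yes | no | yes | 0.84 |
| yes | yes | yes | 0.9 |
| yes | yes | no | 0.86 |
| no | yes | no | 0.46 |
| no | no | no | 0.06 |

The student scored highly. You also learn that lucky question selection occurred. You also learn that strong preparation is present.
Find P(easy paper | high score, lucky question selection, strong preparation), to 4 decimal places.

P(high score | lucky question selection, strong preparation) = 0.65×0.83 + 0.9×0.17 = 0.539500 + 0.153000 = 0.692500
Restricting to configurations with easy paper present: 0.9×0.17 = 0.153000.
So P(easy paper | high score, lucky question selection, strong preparation) = 0.153000/0.692500 ≈ 0.2209.

P(easy paper | high score, lucky question selection, strong preparation) ≈ 0.2209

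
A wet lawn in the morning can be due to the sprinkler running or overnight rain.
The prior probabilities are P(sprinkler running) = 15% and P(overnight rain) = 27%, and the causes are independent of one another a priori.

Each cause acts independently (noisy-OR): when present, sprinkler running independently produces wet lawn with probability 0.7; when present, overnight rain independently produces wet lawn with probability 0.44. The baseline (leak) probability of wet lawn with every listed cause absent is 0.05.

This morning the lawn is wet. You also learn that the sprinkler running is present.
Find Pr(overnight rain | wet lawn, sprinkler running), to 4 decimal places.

Pr(overnight rain | wet lawn, sprinkler running) ≈ 0.3030

Under noisy-OR, P(wet lawn | causes) = 1 − (1−0.05)·∏(1−qᵢ) over the active causes.
Numerator (weight on configurations with overnight rain): 0.8404*0.27 = 0.226908
Denominator P(wet lawn | sprinkler running): 0.715*0.73 + 0.8404*0.27 = 0.748858
P(overnight rain | wet lawn, sprinkler running) = 0.226908/0.748858 ≈ 0.3030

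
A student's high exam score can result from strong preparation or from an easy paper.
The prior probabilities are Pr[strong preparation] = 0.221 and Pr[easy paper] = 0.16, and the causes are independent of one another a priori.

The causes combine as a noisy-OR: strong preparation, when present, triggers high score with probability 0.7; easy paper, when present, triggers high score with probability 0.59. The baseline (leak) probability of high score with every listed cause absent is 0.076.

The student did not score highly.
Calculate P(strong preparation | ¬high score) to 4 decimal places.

P(strong preparation | ¬high score) ≈ 0.0784

Under noisy-OR, P(high score | causes) = 1 − (1−0.076)·∏(1−qᵢ) over the active causes.
P(¬high score) = 0.924*0.779*0.84 + 0.37884*0.779*0.16 + 0.2772*0.221*0.84 + 0.113652*0.221*0.16 = 0.604629 + 0.047219 + 0.051459 + 0.004019 = 0.707326
The strong preparation-present share is 0.051459 + 0.004019 = 0.055478.
P(strong preparation | ¬high score) = 0.055478 / 0.707326 ≈ 0.0784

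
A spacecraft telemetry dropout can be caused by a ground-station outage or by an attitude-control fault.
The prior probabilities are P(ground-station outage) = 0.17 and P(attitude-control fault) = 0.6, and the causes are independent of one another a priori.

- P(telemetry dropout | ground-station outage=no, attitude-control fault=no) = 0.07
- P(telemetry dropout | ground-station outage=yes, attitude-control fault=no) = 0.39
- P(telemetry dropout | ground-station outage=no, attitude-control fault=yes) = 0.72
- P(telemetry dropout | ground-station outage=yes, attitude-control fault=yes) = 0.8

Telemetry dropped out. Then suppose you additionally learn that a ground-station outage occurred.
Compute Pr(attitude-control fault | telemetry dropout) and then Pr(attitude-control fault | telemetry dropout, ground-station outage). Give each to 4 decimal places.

Enumerate the 4 (ground-station outage, attitude-control fault) configurations and weight by the priors:
  P(telemetry dropout) = 0.07*0.83*0.4 + 0.72*0.83*0.6 + 0.39*0.17*0.4 + 0.8*0.17*0.6
        = 0.023240 + 0.358560 + 0.026520 + 0.081600 = 0.489920
The terms with attitude-control fault present sum to 0.440160, so
  P(attitude-control fault | telemetry dropout) = 0.440160 / 0.489920 ≈ 0.8984

With the extra evidence:
Enumerate both values of attitude-control fault and weight by the priors:
  P(telemetry dropout | ground-station outage) = 0.39*0.4 + 0.8*0.6
        = 0.156000 + 0.480000 = 0.636000
The terms with attitude-control fault present sum to 0.480000, so
  P(attitude-control fault | telemetry dropout, ground-station outage) = 0.480000 / 0.636000 ≈ 0.7547
The drop from 0.8984 to 0.7547 is the explaining-away (discounting) effect.

Pr(attitude-control fault | telemetry dropout) ≈ 0.8984; Pr(attitude-control fault | telemetry dropout, ground-station outage) ≈ 0.7547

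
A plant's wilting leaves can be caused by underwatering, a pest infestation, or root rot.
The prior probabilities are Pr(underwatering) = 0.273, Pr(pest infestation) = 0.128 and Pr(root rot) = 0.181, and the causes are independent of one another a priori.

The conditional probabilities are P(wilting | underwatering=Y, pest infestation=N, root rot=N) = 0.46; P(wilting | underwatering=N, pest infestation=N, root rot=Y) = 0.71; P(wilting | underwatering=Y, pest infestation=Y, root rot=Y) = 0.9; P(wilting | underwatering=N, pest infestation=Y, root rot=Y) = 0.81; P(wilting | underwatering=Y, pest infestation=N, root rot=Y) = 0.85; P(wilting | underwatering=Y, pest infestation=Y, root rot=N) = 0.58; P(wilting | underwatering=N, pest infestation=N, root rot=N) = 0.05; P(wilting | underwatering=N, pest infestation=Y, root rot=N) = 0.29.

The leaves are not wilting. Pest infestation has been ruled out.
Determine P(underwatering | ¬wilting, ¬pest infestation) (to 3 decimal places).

P(¬wilting | ¬pest infestation) = 0.95×0.727×0.819 + 0.29×0.727×0.181 + 0.54×0.273×0.819 + 0.15×0.273×0.181 = 0.565642 + 0.038160 + 0.120737 + 0.007412 = 0.731951
The underwatering-present share is 0.120737 + 0.007412 = 0.128149.
P(underwatering | ¬wilting, ¬pest infestation) = 0.128149 / 0.731951 ≈ 0.175

P(underwatering | ¬wilting, ¬pest infestation) ≈ 0.175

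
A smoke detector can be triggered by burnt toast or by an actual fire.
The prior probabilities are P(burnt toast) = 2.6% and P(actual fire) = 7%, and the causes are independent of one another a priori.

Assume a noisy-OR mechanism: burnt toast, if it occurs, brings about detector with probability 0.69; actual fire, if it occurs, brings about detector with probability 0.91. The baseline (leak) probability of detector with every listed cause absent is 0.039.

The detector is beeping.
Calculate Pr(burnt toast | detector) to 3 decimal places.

Under noisy-OR, P(detector | causes) = 1 − (1−0.039)·∏(1−qᵢ) over the active causes.
Sum P(detector|·) weighted by the priors over the 4 (burnt toast, actual fire) configurations:
  P(detector) = 0.039×0.974×0.93 + 0.91351×0.974×0.07 + 0.70209×0.026×0.93 + 0.973188×0.026×0.07
        = 0.035327 + 0.062283 + 0.016977 + 0.001771 = 0.116358
The terms with burnt toast present sum to 0.018748, so
  P(burnt toast | detector) = 0.018748 / 0.116358 ≈ 0.161

Pr(burnt toast | detector) ≈ 0.161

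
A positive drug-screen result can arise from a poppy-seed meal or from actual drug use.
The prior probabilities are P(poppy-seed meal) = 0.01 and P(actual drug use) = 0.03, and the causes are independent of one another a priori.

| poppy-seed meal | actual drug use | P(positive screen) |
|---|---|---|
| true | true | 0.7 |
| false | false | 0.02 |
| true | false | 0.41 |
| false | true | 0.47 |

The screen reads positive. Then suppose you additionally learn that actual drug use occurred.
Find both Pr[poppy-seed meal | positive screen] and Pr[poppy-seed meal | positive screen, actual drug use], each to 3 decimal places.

Enumerate the 4 (poppy-seed meal, actual drug use) configurations and weight by the priors:
  P(positive screen) = 0.02·0.99·0.97 + 0.47·0.99·0.03 + 0.41·0.01·0.97 + 0.7·0.01·0.03
        = 0.019206 + 0.013959 + 0.003977 + 0.000210 = 0.037352
Keeping only the poppy-seed meal-present terms gives 0.004187, so
  P(poppy-seed meal | positive screen) = 0.004187 / 0.037352 ≈ 0.112

With the extra evidence:
P(positive screen | actual drug use) = 0.47·0.99 + 0.7·0.01 = 0.465300 + 0.007000 = 0.472300
Of this, 0.007000 comes from 0.7·0.01 (the poppy-seed meal=true cases).
P(poppy-seed meal | positive screen, actual drug use) = 0.007000 / 0.472300 ≈ 0.015

Pr[poppy-seed meal | positive screen] ≈ 0.112; Pr[poppy-seed meal | positive screen, actual drug use] ≈ 0.015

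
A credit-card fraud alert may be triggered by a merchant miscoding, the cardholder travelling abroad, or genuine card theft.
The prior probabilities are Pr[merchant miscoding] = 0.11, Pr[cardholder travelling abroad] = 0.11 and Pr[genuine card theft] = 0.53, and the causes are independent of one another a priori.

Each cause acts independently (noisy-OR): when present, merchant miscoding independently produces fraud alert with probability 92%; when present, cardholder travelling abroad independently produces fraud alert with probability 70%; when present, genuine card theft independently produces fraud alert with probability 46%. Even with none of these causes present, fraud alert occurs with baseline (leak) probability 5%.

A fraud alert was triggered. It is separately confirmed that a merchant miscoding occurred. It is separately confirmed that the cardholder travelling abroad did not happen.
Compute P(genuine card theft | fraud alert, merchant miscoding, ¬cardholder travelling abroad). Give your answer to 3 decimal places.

P(genuine card theft | fraud alert, merchant miscoding, ¬cardholder travelling abroad) ≈ 0.539

Under noisy-OR, P(fraud alert | causes) = 1 − (1−0.05)·∏(1−qᵢ) over the active causes.
P(fraud alert | merchant miscoding, ¬cardholder travelling abroad) = 0.924×0.47 + 0.95896×0.53 = 0.434280 + 0.508249 = 0.942529
The genuine card theft-present share is 0.95896×0.53 = 0.508249.
P(genuine card theft | fraud alert, merchant miscoding, ¬cardholder travelling abroad) = 0.508249 / 0.942529 ≈ 0.539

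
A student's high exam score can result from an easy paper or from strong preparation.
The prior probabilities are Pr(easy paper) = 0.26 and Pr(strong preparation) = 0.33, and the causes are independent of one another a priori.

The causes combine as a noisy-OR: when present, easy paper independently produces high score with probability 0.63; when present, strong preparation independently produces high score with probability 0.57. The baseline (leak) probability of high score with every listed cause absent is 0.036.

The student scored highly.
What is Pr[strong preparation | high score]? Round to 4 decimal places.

Pr[strong preparation | high score] ≈ 0.6240

Under noisy-OR, P(high score | causes) = 1 − (1−0.036)·∏(1−qᵢ) over the active causes.
P(high score) = 0.036*0.74*0.67 + 0.58548*0.74*0.33 + 0.64332*0.26*0.67 + 0.846628*0.26*0.33 = 0.017849 + 0.142974 + 0.112066 + 0.072641 = 0.345530
Of this, 0.215615 comes from 0.142974 + 0.072641 (the strong preparation=true cases).
So P(strong preparation | high score) = 0.215615/0.345530 ≈ 0.6240.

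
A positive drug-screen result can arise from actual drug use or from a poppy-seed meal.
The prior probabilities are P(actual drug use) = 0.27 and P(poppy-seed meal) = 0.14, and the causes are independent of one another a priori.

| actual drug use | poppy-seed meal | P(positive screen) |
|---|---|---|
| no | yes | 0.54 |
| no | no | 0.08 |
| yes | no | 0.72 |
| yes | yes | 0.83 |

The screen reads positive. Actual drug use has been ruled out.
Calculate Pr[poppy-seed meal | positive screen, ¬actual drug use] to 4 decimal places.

P(positive screen | ¬actual drug use) = 0.08×0.86 + 0.54×0.14 = 0.068800 + 0.075600 = 0.144400
Restricting to configurations with poppy-seed meal present: 0.54×0.14 = 0.075600.
So P(poppy-seed meal | positive screen, ¬actual drug use) = 0.075600/0.144400 ≈ 0.5235.

Pr[poppy-seed meal | positive screen, ¬actual drug use] ≈ 0.5235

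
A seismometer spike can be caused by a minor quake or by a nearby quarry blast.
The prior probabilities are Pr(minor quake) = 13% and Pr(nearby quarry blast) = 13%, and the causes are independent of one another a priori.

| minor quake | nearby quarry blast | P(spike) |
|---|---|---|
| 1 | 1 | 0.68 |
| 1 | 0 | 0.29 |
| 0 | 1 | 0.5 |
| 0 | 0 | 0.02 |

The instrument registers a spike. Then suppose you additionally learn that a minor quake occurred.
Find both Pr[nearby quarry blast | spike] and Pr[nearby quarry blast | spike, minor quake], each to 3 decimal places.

Pr[nearby quarry blast | spike] ≈ 0.587; Pr[nearby quarry blast | spike, minor quake] ≈ 0.259

P(spike) = 0.02×0.87×0.87 + 0.5×0.87×0.13 + 0.29×0.13×0.87 + 0.68×0.13×0.13 = 0.015138 + 0.056550 + 0.032799 + 0.011492 = 0.115979
The nearby quarry blast-present share is 0.056550 + 0.011492 = 0.068042.
P(nearby quarry blast | spike) = 0.068042 / 0.115979 ≈ 0.587

Now also conditioning on minor quake=true:
Numerator (weight on configurations with nearby quarry blast): 0.68·0.13 = 0.088400
Normalizer over all consistent configurations: 0.29·0.87 + 0.68·0.13 = 0.340700
P(nearby quarry blast | spike, minor quake) = 0.088400/0.340700 ≈ 0.259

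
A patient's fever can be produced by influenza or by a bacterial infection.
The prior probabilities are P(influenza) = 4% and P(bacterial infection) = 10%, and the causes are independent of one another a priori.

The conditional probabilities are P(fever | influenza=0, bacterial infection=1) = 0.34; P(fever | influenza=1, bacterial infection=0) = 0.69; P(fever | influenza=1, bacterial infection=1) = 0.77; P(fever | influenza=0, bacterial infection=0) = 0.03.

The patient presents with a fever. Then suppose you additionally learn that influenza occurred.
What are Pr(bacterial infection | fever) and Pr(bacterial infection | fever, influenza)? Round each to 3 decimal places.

P(fever) = 0.03·0.96·0.9 + 0.34·0.96·0.1 + 0.69·0.04·0.9 + 0.77·0.04·0.1 = 0.025920 + 0.032640 + 0.024840 + 0.003080 = 0.086480
Restricting to configurations with bacterial infection present: 0.032640 + 0.003080 = 0.035720.
Hence the posterior is 0.035720/0.086480 ≈ 0.413.

Now condition on the additional information:
By total probability over both values of bacterial infection:
  P(fever | influenza) = 0.69×0.9 + 0.77×0.1
        = 0.621000 + 0.077000 = 0.698000
Keeping only the bacterial infection-present terms gives 0.077000, so
  P(bacterial infection | fever, influenza) = 0.077000 / 0.698000 ≈ 0.110
— influenza explains away the evidence for bacterial infection.

Pr(bacterial infection | fever) ≈ 0.413; Pr(bacterial infection | fever, influenza) ≈ 0.110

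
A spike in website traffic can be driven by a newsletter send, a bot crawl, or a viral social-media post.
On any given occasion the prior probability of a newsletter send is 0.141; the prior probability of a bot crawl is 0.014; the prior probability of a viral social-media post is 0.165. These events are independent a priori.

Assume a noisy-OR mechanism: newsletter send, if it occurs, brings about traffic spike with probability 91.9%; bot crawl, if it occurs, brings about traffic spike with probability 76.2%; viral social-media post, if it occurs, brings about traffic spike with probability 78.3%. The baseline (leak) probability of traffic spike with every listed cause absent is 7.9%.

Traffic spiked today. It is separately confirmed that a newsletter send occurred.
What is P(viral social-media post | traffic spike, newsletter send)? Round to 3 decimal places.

Under noisy-OR, P(traffic spike | causes) = 1 − (1−0.079)·∏(1−qᵢ) over the active causes.
Numerator (weight on configurations with viral social-media post): 0.160056 + 0.002301 = 0.162357
The normalizing constant is 0.925399×0.986×0.835 + 0.983812×0.986×0.165 + 0.982245×0.014×0.835 + 0.996147×0.014×0.165 = 0.935729
Posterior = 0.162357 / 0.935729 ≈ 0.174

P(viral social-media post | traffic spike, newsletter send) ≈ 0.174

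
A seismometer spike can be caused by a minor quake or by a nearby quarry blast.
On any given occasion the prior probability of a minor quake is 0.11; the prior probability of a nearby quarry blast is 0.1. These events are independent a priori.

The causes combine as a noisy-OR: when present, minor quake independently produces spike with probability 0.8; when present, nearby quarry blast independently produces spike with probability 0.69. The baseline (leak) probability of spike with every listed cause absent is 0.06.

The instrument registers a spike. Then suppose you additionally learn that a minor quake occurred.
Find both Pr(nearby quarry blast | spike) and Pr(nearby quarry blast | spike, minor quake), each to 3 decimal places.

Pr(nearby quarry blast | spike) ≈ 0.364; Pr(nearby quarry blast | spike, minor quake) ≈ 0.114

Under noisy-OR, P(spike | causes) = 1 − (1−0.06)·∏(1−qᵢ) over the active causes.
Sum P(spike|·) weighted by the priors over the 4 (minor quake, nearby quarry blast) configurations:
  P(spike) = 0.06·0.89·0.9 + 0.7086·0.89·0.1 + 0.812·0.11·0.9 + 0.94172·0.11·0.1
        = 0.048060 + 0.063065 + 0.080388 + 0.010359 = 0.201872
Configurations with nearby quarry blast contribute 0.073424, so
  P(nearby quarry blast | spike) = 0.073424 / 0.201872 ≈ 0.364

Now also conditioning on minor quake=true:
Numerator (weight on configurations with nearby quarry blast): 0.94172×0.1 = 0.094172
Denominator P(spike | minor quake): 0.812×0.9 + 0.94172×0.1 = 0.824972
Posterior = 0.094172 / 0.824972 ≈ 0.114
Conditioning on minor quake lowers the posterior on nearby quarry blast: the classic explaining-away effect in a common-effect structure.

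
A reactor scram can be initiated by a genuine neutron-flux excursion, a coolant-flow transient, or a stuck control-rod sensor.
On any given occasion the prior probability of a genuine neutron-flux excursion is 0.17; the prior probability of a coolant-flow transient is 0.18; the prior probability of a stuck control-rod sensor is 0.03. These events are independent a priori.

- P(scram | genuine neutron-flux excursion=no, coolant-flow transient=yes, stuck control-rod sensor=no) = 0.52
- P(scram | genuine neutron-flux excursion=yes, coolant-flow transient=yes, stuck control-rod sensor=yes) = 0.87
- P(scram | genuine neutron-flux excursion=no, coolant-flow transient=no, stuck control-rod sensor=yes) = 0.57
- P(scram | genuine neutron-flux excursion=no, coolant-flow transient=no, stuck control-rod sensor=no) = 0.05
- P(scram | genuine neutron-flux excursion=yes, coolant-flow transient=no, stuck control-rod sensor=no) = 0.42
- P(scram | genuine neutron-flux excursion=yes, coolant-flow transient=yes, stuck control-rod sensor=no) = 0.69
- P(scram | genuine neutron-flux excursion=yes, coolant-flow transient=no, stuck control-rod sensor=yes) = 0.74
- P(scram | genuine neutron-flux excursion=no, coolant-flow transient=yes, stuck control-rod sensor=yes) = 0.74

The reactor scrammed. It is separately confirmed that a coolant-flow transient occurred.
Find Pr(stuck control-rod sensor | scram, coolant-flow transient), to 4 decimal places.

Pr(stuck control-rod sensor | scram, coolant-flow transient) ≈ 0.0412

P(scram | coolant-flow transient) = 0.52*0.83*0.97 + 0.74*0.83*0.03 + 0.69*0.17*0.97 + 0.87*0.17*0.03 = 0.418652 + 0.018426 + 0.113781 + 0.004437 = 0.555296
Restricting to configurations with stuck control-rod sensor present: 0.018426 + 0.004437 = 0.022863.
P(stuck control-rod sensor | scram, coolant-flow transient) = 0.022863 / 0.555296 ≈ 0.0412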